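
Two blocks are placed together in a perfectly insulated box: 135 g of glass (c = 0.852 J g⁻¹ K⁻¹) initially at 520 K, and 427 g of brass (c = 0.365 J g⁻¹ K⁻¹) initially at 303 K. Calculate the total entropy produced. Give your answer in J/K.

ΔS_total = 9.8 J/K

Energy balance: T_f = (m₁c₁T₁ + m₂c₂T₂)/(m₁c₁ + m₂c₂) = 395.14 K.
ΔS₁ = m₁c₁ ln(T_f/T₁) = 115.02 × ln(395.14/520) = -31.58 J/K.
ΔS₂ = m₂c₂ ln(T_f/T₂) = 155.855 × ln(395.14/303) = 41.38 J/K.
ΔS_total = -31.58 + 41.38 = 9.8 J/K.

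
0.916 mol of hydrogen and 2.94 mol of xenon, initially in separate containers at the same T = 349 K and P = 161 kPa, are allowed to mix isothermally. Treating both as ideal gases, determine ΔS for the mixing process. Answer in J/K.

ΔS_mix = 17.6 J/K

Mole fractions: x_A = 0.916/3.86 = 0.238, x_B = 0.762.
ΔS_mix = −R(n_A ln x_A + n_B ln x_B) = −8.314 × (0.916 ln 0.238 + 2.94 ln 0.762) = 17.6 J/K.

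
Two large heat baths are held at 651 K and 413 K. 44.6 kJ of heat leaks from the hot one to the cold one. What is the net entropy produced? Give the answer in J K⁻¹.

ΔS_hot = −Q/T_H = −44600/651 = -68.51 J/K and ΔS_cold = +Q/T_C = 44600/413 = 108 J/K.
ΔS_total = -68.51 + 108 = 39.5 J/K, positive as the second law requires.

ΔS_total = 39.5 J/K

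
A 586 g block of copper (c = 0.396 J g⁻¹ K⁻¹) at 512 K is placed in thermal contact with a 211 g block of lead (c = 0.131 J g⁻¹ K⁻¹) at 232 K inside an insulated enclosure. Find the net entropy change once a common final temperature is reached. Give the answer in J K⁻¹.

ΔS_total = 6.31 J/K

Energy balance: T_f = (m₁c₁T₁ + m₂c₂T₂)/(m₁c₁ + m₂c₂) = 482.2 K.
ΔS₁ = m₁c₁ ln(T_f/T₁) = 232.056 × ln(482.2/512) = -13.916 J/K.
ΔS₂ = m₂c₂ ln(T_f/T₂) = 27.641 × ln(482.2/232) = 20.223 J/K.
ΔS_total = -13.916 + 20.223 = 6.31 J/K.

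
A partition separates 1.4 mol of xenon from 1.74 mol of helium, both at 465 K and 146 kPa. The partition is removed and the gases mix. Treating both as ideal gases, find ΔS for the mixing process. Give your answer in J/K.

ΔS_mix = 17.9 J/K

Mole fractions: x_A = 1.4/3.14 = 0.446, x_B = 0.554.
ΔS_mix = −R(n_A ln x_A + n_B ln x_B) = −8.314 × (1.4 ln 0.446 + 1.74 ln 0.554) = 17.9 J/K.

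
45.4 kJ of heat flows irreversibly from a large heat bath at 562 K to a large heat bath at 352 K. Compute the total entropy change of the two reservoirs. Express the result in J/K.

ΔS_total = 48.2 J/K

ΔS_hot = −Q/T_H = −45400/562 = -80.78 J/K and ΔS_cold = +Q/T_C = 45400/352 = 129 J/K.
ΔS_total = -80.78 + 129 = 48.2 J/K, positive as the second law requires.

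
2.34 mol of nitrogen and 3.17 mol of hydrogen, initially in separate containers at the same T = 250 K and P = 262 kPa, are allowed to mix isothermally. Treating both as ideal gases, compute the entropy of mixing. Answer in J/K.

Mole fractions: x_A = 2.34/5.51 = 0.425, x_B = 0.575.
ΔS_mix = −R(n_A ln x_A + n_B ln x_B) = −8.314 × (2.34 ln 0.425 + 3.17 ln 0.575) = 31.2 J/K.

ΔS_mix = 31.2 J/K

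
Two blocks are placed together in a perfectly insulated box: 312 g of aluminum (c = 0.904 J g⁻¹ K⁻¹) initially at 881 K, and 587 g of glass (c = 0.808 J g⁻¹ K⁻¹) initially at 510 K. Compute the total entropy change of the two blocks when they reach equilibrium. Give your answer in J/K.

Energy balance: T_f = (m₁c₁T₁ + m₂c₂T₂)/(m₁c₁ + m₂c₂) = 648.35 K.
ΔS₁ = m₁c₁ ln(T_f/T₁) = 282.048 × ln(648.35/881) = -86.484 J/K.
ΔS₂ = m₂c₂ ln(T_f/T₂) = 474.296 × ln(648.35/510) = 113.84 J/K.
ΔS_total = -86.484 + 113.84 = 27.4 J/K.

ΔS_total = 27.4 J/K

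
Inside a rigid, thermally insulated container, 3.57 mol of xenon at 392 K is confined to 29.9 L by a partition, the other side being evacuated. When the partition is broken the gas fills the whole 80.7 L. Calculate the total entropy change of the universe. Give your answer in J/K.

ΔS_universe = 29.5 J/K

No heat is exchanged and no work is done, so the ideal-gas temperature stays constant.
Entropy is a state function; using a reversible isothermal path, ΔS_gas = nR ln(V₂/V₁) = 3.57 × 8.314 × ln(80.7/29.9) = 29.5 J/K.
The insulated surroundings exchange no heat, so ΔS_surr = 0 and ΔS_universe = ΔS_gas.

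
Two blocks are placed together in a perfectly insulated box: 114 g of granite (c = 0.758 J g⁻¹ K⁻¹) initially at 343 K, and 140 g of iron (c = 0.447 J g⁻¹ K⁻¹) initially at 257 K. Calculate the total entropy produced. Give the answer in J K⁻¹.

Energy balance: T_f = (m₁c₁T₁ + m₂c₂T₂)/(m₁c₁ + m₂c₂) = 306.88 K.
ΔS₁ = m₁c₁ ln(T_f/T₁) = 86.412 × ln(306.88/343) = -9.616 J/K.
ΔS₂ = m₂c₂ ln(T_f/T₂) = 62.58 × ln(306.88/257) = 11.1 J/K.
ΔS_total = -9.616 + 11.1 = 1.48 J/K.

ΔS_total = 1.48 J/K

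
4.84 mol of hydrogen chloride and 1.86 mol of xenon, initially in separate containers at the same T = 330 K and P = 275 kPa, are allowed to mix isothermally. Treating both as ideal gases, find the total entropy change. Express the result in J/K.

Mole fractions: x_A = 4.84/6.7 = 0.722, x_B = 0.278.
ΔS_mix = −R(n_A ln x_A + n_B ln x_B) = −8.314 × (4.84 ln 0.722 + 1.86 ln 0.278) = 32.9 J/K.

ΔS_mix = 32.9 J/K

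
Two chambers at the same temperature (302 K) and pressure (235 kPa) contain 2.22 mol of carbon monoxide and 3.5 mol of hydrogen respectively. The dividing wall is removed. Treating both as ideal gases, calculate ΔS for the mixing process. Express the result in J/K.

ΔS_mix = 31.8 J/K

Mole fractions: x_A = 2.22/5.72 = 0.388, x_B = 0.612.
ΔS_mix = −R(n_A ln x_A + n_B ln x_B) = −8.314 × (2.22 ln 0.388 + 3.5 ln 0.612) = 31.8 J/K.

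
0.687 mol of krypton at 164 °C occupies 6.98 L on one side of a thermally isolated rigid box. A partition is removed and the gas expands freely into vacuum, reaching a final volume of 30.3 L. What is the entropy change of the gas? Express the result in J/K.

No heat is exchanged and no work is done, so the ideal-gas temperature stays constant.
Entropy is a state function; using a reversible isothermal path, ΔS_gas = nR ln(V₂/V₁) = 0.687 × 8.314 × ln(30.3/6.98) = 8.39 J/K.

ΔS_gas = 8.39 J/K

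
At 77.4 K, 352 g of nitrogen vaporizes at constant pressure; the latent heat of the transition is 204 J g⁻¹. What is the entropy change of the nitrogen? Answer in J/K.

Heat absorbed by the substance: Q = mL = 352 × 204 = 71808 J.
At constant T, ΔS = Q_rev/T = 71808 / 77.4 = 928 J/K.

ΔS = 928 J/K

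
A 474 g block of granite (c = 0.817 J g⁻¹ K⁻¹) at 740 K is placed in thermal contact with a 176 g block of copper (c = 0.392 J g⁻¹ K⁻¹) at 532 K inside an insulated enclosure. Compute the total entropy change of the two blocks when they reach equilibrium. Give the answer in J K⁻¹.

ΔS_total = 2.95 J/K

Energy balance: T_f = (m₁c₁T₁ + m₂c₂T₂)/(m₁c₁ + m₂c₂) = 708.55 K.
ΔS₁ = m₁c₁ ln(T_f/T₁) = 387.258 × ln(708.55/740) = -16.82 J/K.
ΔS₂ = m₂c₂ ln(T_f/T₂) = 68.992 × ln(708.55/532) = 19.77 J/K.
ΔS_total = -16.82 + 19.77 = 2.95 J/K.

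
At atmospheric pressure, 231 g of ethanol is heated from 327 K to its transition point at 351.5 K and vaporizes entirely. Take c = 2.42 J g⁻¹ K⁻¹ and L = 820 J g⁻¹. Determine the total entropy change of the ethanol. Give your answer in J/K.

ΔS = 579 J/K

Warming step: ΔS₁ = m c ln(T_tr/T_i) = 231 × 2.42 × ln(351.5/327) = 40.39 J/K.
Phase change: ΔS₂ = +mL/T_tr = 231 × 820 / 351.5 = 538.9 J/K.
ΔS_total = (40.39) + (538.9) = 579 J/K.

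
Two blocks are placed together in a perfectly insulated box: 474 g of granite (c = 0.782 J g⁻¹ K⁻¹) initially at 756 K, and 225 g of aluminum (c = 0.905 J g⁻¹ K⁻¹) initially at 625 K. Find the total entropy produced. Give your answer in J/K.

Energy balance: T_f = (m₁c₁T₁ + m₂c₂T₂)/(m₁c₁ + m₂c₂) = 709.55 K.
ΔS₁ = m₁c₁ ln(T_f/T₁) = 370.668 × ln(709.55/756) = -23.503 J/K.
ΔS₂ = m₂c₂ ln(T_f/T₂) = 203.625 × ln(709.55/625) = 25.836 J/K.
ΔS_total = -23.503 + 25.836 = 2.33 J/K.

ΔS_total = 2.33 J/K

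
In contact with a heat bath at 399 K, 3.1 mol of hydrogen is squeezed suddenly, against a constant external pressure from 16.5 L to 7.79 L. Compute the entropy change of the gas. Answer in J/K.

Entropy is a state function, so ΔS_gas depends only on the end states.
For an isothermal ideal gas ΔS_gas = nR ln(V₂/V₁) = 3.1 × 8.314 × ln(7.79/16.5) = -19.3 J/K.

ΔS_gas = -19.3 J/K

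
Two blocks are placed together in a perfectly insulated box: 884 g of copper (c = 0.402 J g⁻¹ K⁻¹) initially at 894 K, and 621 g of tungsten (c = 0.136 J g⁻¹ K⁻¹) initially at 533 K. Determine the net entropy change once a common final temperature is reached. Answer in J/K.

ΔS_total = 8.18 J/K

Energy balance: T_f = (m₁c₁T₁ + m₂c₂T₂)/(m₁c₁ + m₂c₂) = 824.68 K.
ΔS₁ = m₁c₁ ln(T_f/T₁) = 355.368 × ln(824.68/894) = -28.68 J/K.
ΔS₂ = m₂c₂ ln(T_f/T₂) = 84.456 × ln(824.68/533) = 36.86 J/K.
ΔS_total = -28.68 + 36.86 = 8.18 J/K.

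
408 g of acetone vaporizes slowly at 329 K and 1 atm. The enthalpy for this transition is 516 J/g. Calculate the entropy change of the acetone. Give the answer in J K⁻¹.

Heat absorbed by the substance: Q = mL = 408 × 516 = 210528 J.
At constant T, ΔS = Q_rev/T = 210528 / 329 = 640 J/K.

ΔS = 640 J/K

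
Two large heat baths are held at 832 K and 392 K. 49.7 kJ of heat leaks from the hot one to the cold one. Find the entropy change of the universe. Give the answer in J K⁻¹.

ΔS_hot = −Q/T_H = −49700/832 = -59.74 J/K and ΔS_cold = +Q/T_C = 49700/392 = 126.8 J/K.
ΔS_total = -59.74 + 126.8 = 67.1 J/K, positive as the second law requires.

ΔS_total = 67.1 J/K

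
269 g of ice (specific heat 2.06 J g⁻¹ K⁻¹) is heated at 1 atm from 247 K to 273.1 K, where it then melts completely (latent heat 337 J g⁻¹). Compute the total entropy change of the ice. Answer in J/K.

ΔS = 388 J/K

Warming step: ΔS₁ = m c ln(T_tr/T_i) = 269 × 2.06 × ln(273.1/247) = 55.66 J/K.
Phase change: ΔS₂ = +mL/T_tr = 269 × 337 / 273.1 = 331.9 J/K.
ΔS_total = (55.66) + (331.9) = 388 J/K.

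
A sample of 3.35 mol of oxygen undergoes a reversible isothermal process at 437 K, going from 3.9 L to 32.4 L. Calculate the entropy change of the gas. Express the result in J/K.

ΔS_gas = 59 J/K

For an isothermal ideal gas ΔS_gas = nR ln(V₂/V₁) = 3.35 × 8.314 × ln(32.4/3.9) = 59 J/K.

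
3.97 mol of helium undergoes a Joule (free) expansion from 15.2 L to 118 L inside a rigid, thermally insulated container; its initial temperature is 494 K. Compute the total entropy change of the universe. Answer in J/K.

No heat is exchanged and no work is done, so the ideal-gas temperature stays constant.
Entropy is a state function; using a reversible isothermal path, ΔS_gas = nR ln(V₂/V₁) = 3.97 × 8.314 × ln(118/15.2) = 67.6 J/K.
The insulated surroundings exchange no heat, so ΔS_surr = 0 and ΔS_universe = ΔS_gas.

ΔS_universe = 67.6 J/K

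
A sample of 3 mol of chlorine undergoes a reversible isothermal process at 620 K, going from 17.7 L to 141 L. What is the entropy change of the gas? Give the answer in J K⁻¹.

ΔS_gas = 51.8 J/K

For an isothermal ideal gas ΔS_gas = nR ln(V₂/V₁) = 3 × 8.314 × ln(141/17.7) = 51.8 J/K.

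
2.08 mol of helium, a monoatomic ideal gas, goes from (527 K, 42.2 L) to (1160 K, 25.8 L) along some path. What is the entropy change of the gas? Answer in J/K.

ΔS = 12 J/K

Entropy is a state function: ΔS = nC_V ln(T₂/T₁) + nR ln(V₂/V₁), with C_V = 3R/2 = 12.47 J mol⁻¹ K⁻¹ for a monoatomic ideal gas.
ΔS = 2.08 × [12.47 × ln(1160/527) + 8.314 × ln(25.8/42.2)] = 12 J/K.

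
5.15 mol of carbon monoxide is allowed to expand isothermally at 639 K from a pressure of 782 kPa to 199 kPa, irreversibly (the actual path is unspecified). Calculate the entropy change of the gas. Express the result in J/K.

ΔS_gas = 58.6 J/K

Entropy is a state function, so ΔS_gas depends only on the end states.
For an isothermal ideal gas ΔS_gas = nR ln(P₁/P₂) = 5.15 × 8.314 × ln(782/199) = 58.6 J/K.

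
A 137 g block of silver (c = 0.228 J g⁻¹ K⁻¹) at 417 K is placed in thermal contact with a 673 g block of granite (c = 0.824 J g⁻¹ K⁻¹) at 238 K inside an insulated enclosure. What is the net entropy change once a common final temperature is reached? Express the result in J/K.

Energy balance: T_f = (m₁c₁T₁ + m₂c₂T₂)/(m₁c₁ + m₂c₂) = 247.54 K.
ΔS₁ = m₁c₁ ln(T_f/T₁) = 31.236 × ln(247.54/417) = -16.29 J/K.
ΔS₂ = m₂c₂ ln(T_f/T₂) = 554.552 × ln(247.54/238) = 21.81 J/K.
ΔS_total = -16.29 + 21.81 = 5.52 J/K.

ΔS_total = 5.52 J/K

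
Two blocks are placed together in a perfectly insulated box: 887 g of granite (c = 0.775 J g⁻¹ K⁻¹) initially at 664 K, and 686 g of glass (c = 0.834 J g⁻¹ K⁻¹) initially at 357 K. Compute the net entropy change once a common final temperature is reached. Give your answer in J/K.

ΔS_total = 58.1 J/K

Energy balance: T_f = (m₁c₁T₁ + m₂c₂T₂)/(m₁c₁ + m₂c₂) = 524.55 K.
ΔS₁ = m₁c₁ ln(T_f/T₁) = 687.425 × ln(524.55/664) = -162.1 J/K.
ΔS₂ = m₂c₂ ln(T_f/T₂) = 572.124 × ln(524.55/357) = 220.2 J/K.
ΔS_total = -162.1 + 220.2 = 58.1 J/K.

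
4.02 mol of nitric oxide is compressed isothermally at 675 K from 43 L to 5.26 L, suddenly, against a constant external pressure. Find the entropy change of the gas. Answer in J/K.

ΔS_gas = -70.2 J/K

Entropy is a state function, so ΔS_gas depends only on the end states.
For an isothermal ideal gas ΔS_gas = nR ln(V₂/V₁) = 4.02 × 8.314 × ln(5.26/43) = -70.2 J/K.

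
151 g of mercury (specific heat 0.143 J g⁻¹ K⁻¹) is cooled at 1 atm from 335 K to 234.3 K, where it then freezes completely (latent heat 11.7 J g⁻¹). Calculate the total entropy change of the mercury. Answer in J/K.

ΔS = -15.3 J/K

Cooling step: ΔS₁ = m c ln(T_tr/T_i) = 151 × 0.143 × ln(234.3/335) = -7.72 J/K.
Phase change: ΔS₂ = −mL/T_tr = −151 × 11.7 / 234.3 = -7.54 J/K.
ΔS_total = (-7.72) + (-7.54) = -15.3 J/K.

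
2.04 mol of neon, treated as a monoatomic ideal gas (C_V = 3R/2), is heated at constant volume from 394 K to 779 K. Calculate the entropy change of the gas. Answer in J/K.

ΔS = 17.3 J/K

At constant volume, ΔS = nC_V ln(T₂/T₁) with C_V = 3R/2 = 12.47 J mol⁻¹ K⁻¹.
ΔS = 2.04 × 12.47 × ln(779/394) = 17.3 J/K.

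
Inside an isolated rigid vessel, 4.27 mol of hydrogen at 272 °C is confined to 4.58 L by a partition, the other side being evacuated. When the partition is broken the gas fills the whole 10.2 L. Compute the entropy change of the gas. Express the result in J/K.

ΔS_gas = 28.4 J/K

For an ideal gas in free expansion Q = 0 and W = 0, so T is unchanged.
Entropy is a state function; using a reversible isothermal path, ΔS_gas = nR ln(V₂/V₁) = 4.27 × 8.314 × ln(10.2/4.58) = 28.4 J/K.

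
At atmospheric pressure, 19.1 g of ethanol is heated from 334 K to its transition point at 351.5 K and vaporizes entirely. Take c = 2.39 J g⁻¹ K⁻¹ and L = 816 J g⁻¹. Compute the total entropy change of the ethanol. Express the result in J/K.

ΔS = 46.7 J/K

Warming step: ΔS₁ = m c ln(T_tr/T_i) = 19.1 × 2.39 × ln(351.5/334) = 2.331 J/K.
Phase change: ΔS₂ = +mL/T_tr = 19.1 × 816 / 351.5 = 44.34 J/K.
ΔS_total = (2.331) + (44.34) = 46.7 J/K.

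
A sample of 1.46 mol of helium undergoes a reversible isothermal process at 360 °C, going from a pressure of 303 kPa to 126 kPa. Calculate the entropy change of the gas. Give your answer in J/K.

ΔS_gas = 10.7 J/K

For an isothermal ideal gas ΔS_gas = nR ln(P₁/P₂) = 1.46 × 8.314 × ln(303/126) = 10.7 J/K.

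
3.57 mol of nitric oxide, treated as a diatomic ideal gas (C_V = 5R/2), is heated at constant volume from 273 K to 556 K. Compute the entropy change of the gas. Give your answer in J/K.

ΔS = 52.8 J/K

At constant volume, ΔS = nC_V ln(T₂/T₁) with C_V = 5R/2 = 20.79 J mol⁻¹ K⁻¹.
ΔS = 3.57 × 20.79 × ln(556/273) = 52.8 J/K.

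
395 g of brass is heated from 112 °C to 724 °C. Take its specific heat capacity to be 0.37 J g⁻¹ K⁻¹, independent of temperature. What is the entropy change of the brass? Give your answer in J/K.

In kelvin: T₁ = 385.15 K, T₂ = 997.15 K. ΔS = ∫dQ_rev/T = m c ln(T₂/T₁) = 395 × 0.37 × ln(997.15/385.15) = 139 J/K.

ΔS = 139 J/K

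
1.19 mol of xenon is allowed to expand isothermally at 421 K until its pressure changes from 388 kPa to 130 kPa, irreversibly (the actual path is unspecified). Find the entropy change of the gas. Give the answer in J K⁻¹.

Entropy is a state function, so ΔS_gas depends only on the end states.
For an isothermal ideal gas ΔS_gas = nR ln(P₁/P₂) = 1.19 × 8.314 × ln(388/130) = 10.8 J/K.

ΔS_gas = 10.8 J/K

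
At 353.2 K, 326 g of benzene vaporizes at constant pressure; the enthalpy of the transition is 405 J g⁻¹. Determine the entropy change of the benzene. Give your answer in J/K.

ΔS = 374 J/K

Heat absorbed by the substance: Q = mL = 326 × 405 = 132030 J.
At constant T, ΔS = Q_rev/T = 132030 / 353.2 = 374 J/K.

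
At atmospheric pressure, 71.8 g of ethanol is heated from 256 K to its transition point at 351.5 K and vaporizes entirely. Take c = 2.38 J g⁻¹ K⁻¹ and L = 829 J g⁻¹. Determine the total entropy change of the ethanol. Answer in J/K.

ΔS = 224 J/K

Warming step: ΔS₁ = m c ln(T_tr/T_i) = 71.8 × 2.38 × ln(351.5/256) = 54.176 J/K.
Phase change: ΔS₂ = +mL/T_tr = 71.8 × 829 / 351.5 = 169.34 J/K.
ΔS_total = (54.176) + (169.34) = 224 J/K.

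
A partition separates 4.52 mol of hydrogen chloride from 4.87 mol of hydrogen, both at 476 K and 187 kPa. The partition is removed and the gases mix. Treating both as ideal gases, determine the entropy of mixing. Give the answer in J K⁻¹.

Mole fractions: x_A = 4.52/9.39 = 0.481, x_B = 0.519.
ΔS_mix = −R(n_A ln x_A + n_B ln x_B) = −8.314 × (4.52 ln 0.481 + 4.87 ln 0.519) = 54.1 J/K.

ΔS_mix = 54.1 J/K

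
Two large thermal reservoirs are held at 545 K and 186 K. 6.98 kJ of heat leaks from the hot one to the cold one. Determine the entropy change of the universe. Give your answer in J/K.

ΔS_hot = −Q/T_H = −6980/545 = -12.81 J/K and ΔS_cold = +Q/T_C = 6980/186 = 37.53 J/K.
ΔS_total = -12.81 + 37.53 = 24.7 J/K, positive as the second law requires.

ΔS_total = 24.7 J/K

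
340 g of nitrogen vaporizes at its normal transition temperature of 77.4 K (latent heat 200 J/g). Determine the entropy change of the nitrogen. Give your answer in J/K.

Heat absorbed by the substance: Q = mL = 340 × 200 = 68000 J.
At constant T, ΔS = Q_rev/T = 68000 / 77.4 = 879 J/K.

ΔS = 879 J/K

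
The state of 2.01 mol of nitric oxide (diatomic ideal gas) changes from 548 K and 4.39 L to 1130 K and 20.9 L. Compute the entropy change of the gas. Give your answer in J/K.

Entropy is a state function: ΔS = nC_V ln(T₂/T₁) + nR ln(V₂/V₁), with C_V = 5R/2 = 20.79 J mol⁻¹ K⁻¹ for a diatomic ideal gas.
ΔS = 2.01 × [20.79 × ln(1130/548) + 8.314 × ln(20.9/4.39)] = 56.3 J/K.

ΔS = 56.3 J/K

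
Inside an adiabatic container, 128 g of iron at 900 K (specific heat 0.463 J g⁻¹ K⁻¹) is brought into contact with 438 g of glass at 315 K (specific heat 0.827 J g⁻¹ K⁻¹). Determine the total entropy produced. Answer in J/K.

ΔS_total = 35.6 J/K

Energy balance: T_f = (m₁c₁T₁ + m₂c₂T₂)/(m₁c₁ + m₂c₂) = 397.25 K.
ΔS₁ = m₁c₁ ln(T_f/T₁) = 59.264 × ln(397.25/900) = -48.47 J/K.
ΔS₂ = m₂c₂ ln(T_f/T₂) = 362.226 × ln(397.25/315) = 84.04 J/K.
ΔS_total = -48.47 + 84.04 = 35.6 J/K.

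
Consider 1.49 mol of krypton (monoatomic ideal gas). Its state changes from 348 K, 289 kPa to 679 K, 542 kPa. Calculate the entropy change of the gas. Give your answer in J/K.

ΔS = nC_p ln(T₂/T₁) − nR ln(P₂/P₁), with C_p = 5R/2 = 20.79 J mol⁻¹ K⁻¹ for a monoatomic ideal gas.
ΔS = 1.49 × [20.79 × ln(679/348) − 8.314 × ln(542/289)] = 12.9 J/K.

ΔS = 12.9 J/K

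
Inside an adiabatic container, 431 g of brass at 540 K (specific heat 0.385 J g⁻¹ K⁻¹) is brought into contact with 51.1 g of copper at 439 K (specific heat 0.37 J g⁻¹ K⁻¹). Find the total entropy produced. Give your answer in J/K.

ΔS_total = 0.344 J/K

Energy balance: T_f = (m₁c₁T₁ + m₂c₂T₂)/(m₁c₁ + m₂c₂) = 529.67 K.
ΔS₁ = m₁c₁ ln(T_f/T₁) = 165.935 × ln(529.67/540) = -3.20535 J/K.
ΔS₂ = m₂c₂ ln(T_f/T₂) = 18.907 × ln(529.67/439) = 3.54984 J/K.
ΔS_total = -3.20535 + 3.54984 = 0.344 J/K.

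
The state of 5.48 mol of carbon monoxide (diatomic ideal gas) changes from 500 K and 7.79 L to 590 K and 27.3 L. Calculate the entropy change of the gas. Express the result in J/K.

Entropy is a state function: ΔS = nC_V ln(T₂/T₁) + nR ln(V₂/V₁), with C_V = 5R/2 = 20.79 J mol⁻¹ K⁻¹ for a diatomic ideal gas.
ΔS = 5.48 × [20.79 × ln(590/500) + 8.314 × ln(27.3/7.79)] = 76 J/K.

ΔS = 76 J/K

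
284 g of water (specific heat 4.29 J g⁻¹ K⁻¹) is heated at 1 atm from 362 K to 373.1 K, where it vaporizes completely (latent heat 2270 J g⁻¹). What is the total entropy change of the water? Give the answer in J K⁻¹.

ΔS = 1760 J/K

Warming step: ΔS₁ = m c ln(T_tr/T_i) = 284 × 4.29 × ln(373.1/362) = 36.8 J/K.
Phase change: ΔS₂ = +mL/T_tr = 284 × 2270 / 373.1 = 1728 J/K.
ΔS_total = (36.8) + (1728) = 1760 J/K.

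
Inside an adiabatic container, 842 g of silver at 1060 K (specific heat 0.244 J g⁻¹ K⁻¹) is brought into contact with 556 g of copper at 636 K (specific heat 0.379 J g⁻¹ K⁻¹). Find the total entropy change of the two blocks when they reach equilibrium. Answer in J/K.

ΔS_total = 13.5 J/K

Energy balance: T_f = (m₁c₁T₁ + m₂c₂T₂)/(m₁c₁ + m₂c₂) = 845.31 K.
ΔS₁ = m₁c₁ ln(T_f/T₁) = 205.448 × ln(845.31/1060) = -46.5 J/K.
ΔS₂ = m₂c₂ ln(T_f/T₂) = 210.724 × ln(845.31/636) = 59.95 J/K.
ΔS_total = -46.5 + 59.95 = 13.5 J/K.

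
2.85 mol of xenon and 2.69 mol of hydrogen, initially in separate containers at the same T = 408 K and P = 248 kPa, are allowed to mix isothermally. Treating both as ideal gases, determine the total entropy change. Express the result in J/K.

Mole fractions: x_A = 2.85/5.54 = 0.514, x_B = 0.486.
ΔS_mix = −R(n_A ln x_A + n_B ln x_B) = −8.314 × (2.85 ln 0.514 + 2.69 ln 0.486) = 31.9 J/K.

ΔS_mix = 31.9 J/K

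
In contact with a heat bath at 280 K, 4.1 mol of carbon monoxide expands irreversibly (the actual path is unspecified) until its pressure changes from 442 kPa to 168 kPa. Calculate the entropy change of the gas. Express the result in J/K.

Entropy is a state function, so ΔS_gas depends only on the end states.
For an isothermal ideal gas ΔS_gas = nR ln(P₁/P₂) = 4.1 × 8.314 × ln(442/168) = 33 J/K.

ΔS_gas = 33 J/K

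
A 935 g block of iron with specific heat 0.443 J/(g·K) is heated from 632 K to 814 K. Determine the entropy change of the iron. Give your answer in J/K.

ΔS = 105 J/K

ΔS = ∫dQ_rev/T = m c ln(T₂/T₁) = 935 × 0.443 × ln(814/632) = 105 J/K.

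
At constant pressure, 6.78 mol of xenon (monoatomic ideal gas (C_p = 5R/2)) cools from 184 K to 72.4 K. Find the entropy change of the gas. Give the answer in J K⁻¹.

ΔS = -131 J/K

At constant pressure, ΔS = nC_p ln(T₂/T₁) with C_p = 5R/2 = 20.79 J mol⁻¹ K⁻¹.
ΔS = 6.78 × 20.79 × ln(72.4/184) = -131 J/K.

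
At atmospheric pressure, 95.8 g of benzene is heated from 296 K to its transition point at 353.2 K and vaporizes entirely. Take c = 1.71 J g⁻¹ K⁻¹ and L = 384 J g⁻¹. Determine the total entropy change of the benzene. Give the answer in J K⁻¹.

Warming step: ΔS₁ = m c ln(T_tr/T_i) = 95.8 × 1.71 × ln(353.2/296) = 28.94 J/K.
Phase change: ΔS₂ = +mL/T_tr = 95.8 × 384 / 353.2 = 104.2 J/K.
ΔS_total = (28.94) + (104.2) = 133 J/K.

ΔS = 133 J/K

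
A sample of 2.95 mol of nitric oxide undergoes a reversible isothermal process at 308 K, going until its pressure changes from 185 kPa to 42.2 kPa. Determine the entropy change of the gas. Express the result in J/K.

ΔS_gas = 36.2 J/K

For an isothermal ideal gas ΔS_gas = nR ln(P₁/P₂) = 2.95 × 8.314 × ln(185/42.2) = 36.2 J/K.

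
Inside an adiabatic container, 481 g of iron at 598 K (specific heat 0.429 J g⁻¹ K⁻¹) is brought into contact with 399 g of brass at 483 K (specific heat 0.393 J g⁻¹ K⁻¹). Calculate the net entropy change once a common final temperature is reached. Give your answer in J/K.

Energy balance: T_f = (m₁c₁T₁ + m₂c₂T₂)/(m₁c₁ + m₂c₂) = 548.34 K.
ΔS₁ = m₁c₁ ln(T_f/T₁) = 206.349 × ln(548.34/598) = -17.89 J/K.
ΔS₂ = m₂c₂ ln(T_f/T₂) = 156.807 × ln(548.34/483) = 19.9 J/K.
ΔS_total = -17.89 + 19.9 = 2.01 J/K.

ΔS_total = 2.01 J/K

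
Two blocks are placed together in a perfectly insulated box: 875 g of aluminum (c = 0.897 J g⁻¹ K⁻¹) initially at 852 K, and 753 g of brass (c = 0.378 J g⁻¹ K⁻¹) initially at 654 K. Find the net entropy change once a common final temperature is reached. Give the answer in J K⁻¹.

ΔS_total = 7 J/K

Energy balance: T_f = (m₁c₁T₁ + m₂c₂T₂)/(m₁c₁ + m₂c₂) = 799.31 K.
ΔS₁ = m₁c₁ ln(T_f/T₁) = 784.875 × ln(799.31/852) = -50.11 J/K.
ΔS₂ = m₂c₂ ln(T_f/T₂) = 284.634 × ln(799.31/654) = 57.11 J/K.
ΔS_total = -50.11 + 57.11 = 7 J/K.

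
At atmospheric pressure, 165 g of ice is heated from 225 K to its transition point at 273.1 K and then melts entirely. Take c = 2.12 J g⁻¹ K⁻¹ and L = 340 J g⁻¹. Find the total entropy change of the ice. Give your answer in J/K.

Warming step: ΔS₁ = m c ln(T_tr/T_i) = 165 × 2.12 × ln(273.1/225) = 67.77 J/K.
Phase change: ΔS₂ = +mL/T_tr = 165 × 340 / 273.1 = 205.4 J/K.
ΔS_total = (67.77) + (205.4) = 273 J/K.

ΔS = 273 J/K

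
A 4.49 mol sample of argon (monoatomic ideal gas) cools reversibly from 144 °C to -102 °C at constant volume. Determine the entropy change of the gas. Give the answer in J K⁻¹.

ΔS = -49.9 J/K

In kelvin: T₁ = 417.15 K, T₂ = 171.15 K. At constant volume, ΔS = nC_V ln(T₂/T₁) with C_V = 3R/2 = 12.47 J mol⁻¹ K⁻¹.
ΔS = 4.49 × 12.47 × ln(171.15/417.15) = -49.9 J/K.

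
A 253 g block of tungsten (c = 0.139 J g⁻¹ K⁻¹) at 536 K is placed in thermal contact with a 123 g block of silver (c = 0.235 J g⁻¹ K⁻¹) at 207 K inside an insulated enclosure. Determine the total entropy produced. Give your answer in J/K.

Energy balance: T_f = (m₁c₁T₁ + m₂c₂T₂)/(m₁c₁ + m₂c₂) = 387.58 K.
ΔS₁ = m₁c₁ ln(T_f/T₁) = 35.167 × ln(387.58/536) = -11.4 J/K.
ΔS₂ = m₂c₂ ln(T_f/T₂) = 28.905 × ln(387.58/207) = 18.13 J/K.
ΔS_total = -11.4 + 18.13 = 6.73 J/K.

ΔS_total = 6.73 J/K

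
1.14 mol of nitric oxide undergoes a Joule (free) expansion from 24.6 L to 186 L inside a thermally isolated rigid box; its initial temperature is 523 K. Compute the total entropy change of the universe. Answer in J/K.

ΔS_universe = 19.2 J/K

For an ideal gas in free expansion Q = 0 and W = 0, so T is unchanged.
Entropy is a state function; using a reversible isothermal path, ΔS_gas = nR ln(V₂/V₁) = 1.14 × 8.314 × ln(186/24.6) = 19.2 J/K.
The insulated surroundings exchange no heat, so ΔS_surr = 0 and ΔS_universe = ΔS_gas.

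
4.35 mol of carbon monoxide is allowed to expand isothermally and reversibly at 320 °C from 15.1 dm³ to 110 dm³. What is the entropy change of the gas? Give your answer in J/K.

For an isothermal ideal gas ΔS_gas = nR ln(V₂/V₁) = 4.35 × 8.314 × ln(110/15.1) = 71.8 J/K.

ΔS_gas = 71.8 J/K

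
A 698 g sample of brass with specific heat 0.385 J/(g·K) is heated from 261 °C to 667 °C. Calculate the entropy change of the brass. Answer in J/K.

ΔS = 152 J/K

In kelvin: T₁ = 534.15 K, T₂ = 940.15 K. ΔS = ∫dQ_rev/T = m c ln(T₂/T₁) = 698 × 0.385 × ln(940.15/534.15) = 152 J/K.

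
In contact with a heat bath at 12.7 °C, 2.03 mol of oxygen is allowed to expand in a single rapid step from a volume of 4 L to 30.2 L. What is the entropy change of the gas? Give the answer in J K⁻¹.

ΔS_gas = 34.1 J/K

Entropy is a state function, so ΔS_gas depends only on the end states.
For an isothermal ideal gas ΔS_gas = nR ln(V₂/V₁) = 2.03 × 8.314 × ln(30.2/4) = 34.1 J/K.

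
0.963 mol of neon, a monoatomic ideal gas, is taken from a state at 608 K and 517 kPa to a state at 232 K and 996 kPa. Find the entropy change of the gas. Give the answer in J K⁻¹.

ΔS = -24.5 J/K

ΔS = nC_p ln(T₂/T₁) − nR ln(P₂/P₁), with C_p = 5R/2 = 20.79 J mol⁻¹ K⁻¹ for a monoatomic ideal gas.
ΔS = 0.963 × [20.79 × ln(232/608) − 8.314 × ln(996/517)] = -24.5 J/K.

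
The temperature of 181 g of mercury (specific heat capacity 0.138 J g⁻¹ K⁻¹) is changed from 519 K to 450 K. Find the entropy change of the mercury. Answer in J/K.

ΔS = -3.56 J/K

ΔS = ∫dQ_rev/T = m c ln(T₂/T₁) = 181 × 0.138 × ln(450/519) = -3.56 J/K.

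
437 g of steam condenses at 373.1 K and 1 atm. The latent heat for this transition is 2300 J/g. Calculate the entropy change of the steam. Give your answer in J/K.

ΔS = -2690 J/K

Heat released by the substance: Q = −mL = −437 × 2300 = −1005100 J.
At constant T, ΔS = Q_rev/T = −1005100 / 373.1 = -2690 J/K.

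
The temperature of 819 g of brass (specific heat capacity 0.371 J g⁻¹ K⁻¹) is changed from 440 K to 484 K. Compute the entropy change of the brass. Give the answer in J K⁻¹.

ΔS = 29 J/K

ΔS = ∫dQ_rev/T = m c ln(T₂/T₁) = 819 × 0.371 × ln(484/440) = 29 J/K.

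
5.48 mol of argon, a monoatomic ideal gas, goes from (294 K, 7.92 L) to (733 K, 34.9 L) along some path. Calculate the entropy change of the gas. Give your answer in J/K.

ΔS = 130 J/K

Entropy is a state function: ΔS = nC_V ln(T₂/T₁) + nR ln(V₂/V₁), with C_V = 3R/2 = 12.47 J mol⁻¹ K⁻¹ for a monoatomic ideal gas.
ΔS = 5.48 × [12.47 × ln(733/294) + 8.314 × ln(34.9/7.92)] = 130 J/K.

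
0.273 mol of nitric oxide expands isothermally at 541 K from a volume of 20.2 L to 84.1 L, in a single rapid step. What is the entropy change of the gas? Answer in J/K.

Entropy is a state function, so ΔS_gas depends only on the end states.
For an isothermal ideal gas ΔS_gas = nR ln(V₂/V₁) = 0.273 × 8.314 × ln(84.1/20.2) = 3.24 J/K.

ΔS_gas = 3.24 J/K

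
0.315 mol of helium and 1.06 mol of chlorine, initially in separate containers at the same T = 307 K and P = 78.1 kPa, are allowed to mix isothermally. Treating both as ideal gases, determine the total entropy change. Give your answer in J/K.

ΔS_mix = 6.15 J/K

Mole fractions: x_A = 0.315/1.38 = 0.229, x_B = 0.771.
ΔS_mix = −R(n_A ln x_A + n_B ln x_B) = −8.314 × (0.315 ln 0.229 + 1.06 ln 0.771) = 6.15 J/K.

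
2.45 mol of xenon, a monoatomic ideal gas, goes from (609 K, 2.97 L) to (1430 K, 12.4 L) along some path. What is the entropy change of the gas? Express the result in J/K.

Entropy is a state function: ΔS = nC_V ln(T₂/T₁) + nR ln(V₂/V₁), with C_V = 3R/2 = 12.47 J mol⁻¹ K⁻¹ for a monoatomic ideal gas.
ΔS = 2.45 × [12.47 × ln(1430/609) + 8.314 × ln(12.4/2.97)] = 55.2 J/K.

ΔS = 55.2 J/K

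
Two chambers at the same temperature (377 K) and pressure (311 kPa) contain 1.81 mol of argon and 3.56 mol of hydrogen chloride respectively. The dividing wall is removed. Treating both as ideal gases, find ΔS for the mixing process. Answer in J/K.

Mole fractions: x_A = 1.81/5.37 = 0.337, x_B = 0.663.
ΔS_mix = −R(n_A ln x_A + n_B ln x_B) = −8.314 × (1.81 ln 0.337 + 3.56 ln 0.663) = 28.5 J/K.

ΔS_mix = 28.5 J/K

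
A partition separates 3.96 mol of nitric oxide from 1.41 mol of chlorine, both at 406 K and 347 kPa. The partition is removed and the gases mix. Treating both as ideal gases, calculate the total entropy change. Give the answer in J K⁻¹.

ΔS_mix = 25.7 J/K

Mole fractions: x_A = 3.96/5.37 = 0.737, x_B = 0.263.
ΔS_mix = −R(n_A ln x_A + n_B ln x_B) = −8.314 × (3.96 ln 0.737 + 1.41 ln 0.263) = 25.7 J/K.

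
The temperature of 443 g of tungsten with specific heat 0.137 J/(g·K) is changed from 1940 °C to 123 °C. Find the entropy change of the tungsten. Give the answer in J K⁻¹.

ΔS = -104 J/K

In kelvin: T₁ = 2213.15 K, T₂ = 396.15 K. ΔS = ∫dQ_rev/T = m c ln(T₂/T₁) = 443 × 0.137 × ln(396.15/2213.15) = -104 J/K.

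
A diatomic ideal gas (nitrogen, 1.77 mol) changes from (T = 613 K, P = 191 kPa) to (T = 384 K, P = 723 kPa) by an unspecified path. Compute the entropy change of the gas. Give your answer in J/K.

ΔS = nC_p ln(T₂/T₁) − nR ln(P₂/P₁), with C_p = 7R/2 = 29.1 J mol⁻¹ K⁻¹ for a diatomic ideal gas.
ΔS = 1.77 × [29.1 × ln(384/613) − 8.314 × ln(723/191)] = -43.7 J/K.

ΔS = -43.7 J/K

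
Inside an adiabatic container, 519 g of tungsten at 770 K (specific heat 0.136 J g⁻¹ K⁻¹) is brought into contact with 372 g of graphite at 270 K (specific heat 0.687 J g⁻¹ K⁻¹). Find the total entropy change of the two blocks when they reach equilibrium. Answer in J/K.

Energy balance: T_f = (m₁c₁T₁ + m₂c₂T₂)/(m₁c₁ + m₂c₂) = 378.21 K.
ΔS₁ = m₁c₁ ln(T_f/T₁) = 70.584 × ln(378.21/770) = -50.18 J/K.
ΔS₂ = m₂c₂ ln(T_f/T₂) = 255.564 × ln(378.21/270) = 86.13 J/K.
ΔS_total = -50.18 + 86.13 = 35.9 J/K.

ΔS_total = 35.9 J/K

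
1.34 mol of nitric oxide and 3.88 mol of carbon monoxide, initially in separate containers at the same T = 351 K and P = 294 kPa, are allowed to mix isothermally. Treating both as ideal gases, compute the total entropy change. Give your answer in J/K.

ΔS_mix = 24.7 J/K

Mole fractions: x_A = 1.34/5.22 = 0.257, x_B = 0.743.
ΔS_mix = −R(n_A ln x_A + n_B ln x_B) = −8.314 × (1.34 ln 0.257 + 3.88 ln 0.743) = 24.7 J/K.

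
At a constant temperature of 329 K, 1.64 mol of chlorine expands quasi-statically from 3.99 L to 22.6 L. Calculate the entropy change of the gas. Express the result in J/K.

ΔS_gas = 23.6 J/K

For an isothermal ideal gas ΔS_gas = nR ln(V₂/V₁) = 1.64 × 8.314 × ln(22.6/3.99) = 23.6 J/K.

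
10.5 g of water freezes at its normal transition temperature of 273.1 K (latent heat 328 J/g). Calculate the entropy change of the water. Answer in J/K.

ΔS = -12.6 J/K

Heat released by the substance: Q = −mL = −10.5 × 328 = −3444 J.
At constant T, ΔS = Q_rev/T = −3444 / 273.1 = -12.6 J/K.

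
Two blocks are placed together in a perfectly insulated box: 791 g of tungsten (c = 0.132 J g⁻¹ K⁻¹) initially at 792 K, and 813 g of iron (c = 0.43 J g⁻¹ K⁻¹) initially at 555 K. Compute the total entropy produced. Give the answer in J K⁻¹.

ΔS_total = 5.4 J/K

Energy balance: T_f = (m₁c₁T₁ + m₂c₂T₂)/(m₁c₁ + m₂c₂) = 609.51 K.
ΔS₁ = m₁c₁ ln(T_f/T₁) = 104.412 × ln(609.51/792) = -27.35 J/K.
ΔS₂ = m₂c₂ ln(T_f/T₂) = 349.59 × ln(609.51/555) = 32.75 J/K.
ΔS_total = -27.35 + 32.75 = 5.4 J/K.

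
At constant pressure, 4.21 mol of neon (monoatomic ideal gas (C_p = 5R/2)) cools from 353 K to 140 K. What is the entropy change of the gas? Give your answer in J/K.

At constant pressure, ΔS = nC_p ln(T₂/T₁) with C_p = 5R/2 = 20.79 J mol⁻¹ K⁻¹.
ΔS = 4.21 × 20.79 × ln(140/353) = -80.9 J/K.

ΔS = -80.9 J/K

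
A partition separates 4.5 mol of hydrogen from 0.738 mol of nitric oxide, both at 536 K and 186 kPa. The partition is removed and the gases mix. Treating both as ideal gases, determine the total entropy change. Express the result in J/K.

Mole fractions: x_A = 4.5/5.24 = 0.859, x_B = 0.141.
ΔS_mix = −R(n_A ln x_A + n_B ln x_B) = −8.314 × (4.5 ln 0.859 + 0.738 ln 0.141) = 17.7 J/K.

ΔS_mix = 17.7 J/K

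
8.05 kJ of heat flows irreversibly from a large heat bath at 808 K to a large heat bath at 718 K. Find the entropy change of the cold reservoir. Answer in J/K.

The cold reservoir gains heat Q, so ΔS_cold = +Q/T_C = 8050/718 = 11.2 J/K.

ΔS_cold = 11.2 J/K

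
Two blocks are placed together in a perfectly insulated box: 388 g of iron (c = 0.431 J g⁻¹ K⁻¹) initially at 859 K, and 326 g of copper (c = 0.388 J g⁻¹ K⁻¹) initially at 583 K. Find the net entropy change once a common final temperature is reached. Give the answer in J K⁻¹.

ΔS_total = 5.28 J/K

Energy balance: T_f = (m₁c₁T₁ + m₂c₂T₂)/(m₁c₁ + m₂c₂) = 740.14 K.
ΔS₁ = m₁c₁ ln(T_f/T₁) = 167.228 × ln(740.14/859) = -24.905 J/K.
ΔS₂ = m₂c₂ ln(T_f/T₂) = 126.488 × ln(740.14/583) = 30.187 J/K.
ΔS_total = -24.905 + 30.187 = 5.28 J/K.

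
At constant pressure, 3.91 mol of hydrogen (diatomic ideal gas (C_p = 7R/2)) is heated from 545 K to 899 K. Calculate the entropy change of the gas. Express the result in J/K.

At constant pressure, ΔS = nC_p ln(T₂/T₁) with C_p = 7R/2 = 29.1 J mol⁻¹ K⁻¹.
ΔS = 3.91 × 29.1 × ln(899/545) = 56.9 J/K.

ΔS = 56.9 J/K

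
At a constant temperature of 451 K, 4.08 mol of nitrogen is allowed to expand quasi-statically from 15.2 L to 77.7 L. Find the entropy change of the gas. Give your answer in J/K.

For an isothermal ideal gas ΔS_gas = nR ln(V₂/V₁) = 4.08 × 8.314 × ln(77.7/15.2) = 55.3 J/K.

ΔS_gas = 55.3 J/K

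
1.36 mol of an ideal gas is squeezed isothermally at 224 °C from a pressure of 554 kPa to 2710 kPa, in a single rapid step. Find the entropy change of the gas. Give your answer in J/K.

Entropy is a state function, so ΔS_gas depends only on the end states.
For an isothermal ideal gas ΔS_gas = nR ln(P₁/P₂) = 1.36 × 8.314 × ln(554/2710) = -18 J/K.

ΔS_gas = -18 J/K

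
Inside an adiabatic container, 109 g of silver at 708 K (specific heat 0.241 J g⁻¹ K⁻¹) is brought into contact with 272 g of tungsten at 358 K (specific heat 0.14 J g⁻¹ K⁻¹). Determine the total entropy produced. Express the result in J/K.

ΔS_total = 3.7 J/K

Energy balance: T_f = (m₁c₁T₁ + m₂c₂T₂)/(m₁c₁ + m₂c₂) = 500.88 K.
ΔS₁ = m₁c₁ ln(T_f/T₁) = 26.269 × ln(500.88/708) = -9.091 J/K.
ΔS₂ = m₂c₂ ln(T_f/T₂) = 38.08 × ln(500.88/358) = 12.79 J/K.
ΔS_total = -9.091 + 12.79 = 3.7 J/K.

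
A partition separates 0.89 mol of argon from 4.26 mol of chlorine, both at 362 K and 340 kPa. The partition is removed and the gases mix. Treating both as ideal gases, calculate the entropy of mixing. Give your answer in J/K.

Mole fractions: x_A = 0.89/5.15 = 0.173, x_B = 0.827.
ΔS_mix = −R(n_A ln x_A + n_B ln x_B) = −8.314 × (0.89 ln 0.173 + 4.26 ln 0.827) = 19.7 J/K.

ΔS_mix = 19.7 J/K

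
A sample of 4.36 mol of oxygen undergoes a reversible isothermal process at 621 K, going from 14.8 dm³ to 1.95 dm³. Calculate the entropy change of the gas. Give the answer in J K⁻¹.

ΔS_gas = -73.5 J/K

For an isothermal ideal gas ΔS_gas = nR ln(V₂/V₁) = 4.36 × 8.314 × ln(1.95/14.8) = -73.5 J/K.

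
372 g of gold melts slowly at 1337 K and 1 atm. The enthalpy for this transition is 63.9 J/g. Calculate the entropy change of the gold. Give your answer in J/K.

ΔS = 17.8 J/K

Heat absorbed by the substance: Q = mL = 372 × 63.9 = 23770.8 J.
At constant T, ΔS = Q_rev/T = 23770.8 / 1337 = 17.8 J/K.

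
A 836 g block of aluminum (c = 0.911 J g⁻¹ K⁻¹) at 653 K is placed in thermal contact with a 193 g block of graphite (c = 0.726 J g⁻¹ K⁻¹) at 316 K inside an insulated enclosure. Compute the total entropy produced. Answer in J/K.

ΔS_total = 26.3 J/K

Energy balance: T_f = (m₁c₁T₁ + m₂c₂T₂)/(m₁c₁ + m₂c₂) = 600.63 K.
ΔS₁ = m₁c₁ ln(T_f/T₁) = 761.596 × ln(600.63/653) = -63.66 J/K.
ΔS₂ = m₂c₂ ln(T_f/T₂) = 140.118 × ln(600.63/316) = 89.99 J/K.
ΔS_total = -63.66 + 89.99 = 26.3 J/K.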